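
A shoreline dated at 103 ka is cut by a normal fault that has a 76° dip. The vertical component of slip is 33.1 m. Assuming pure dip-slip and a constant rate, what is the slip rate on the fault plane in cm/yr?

dip-slip = throw / sin(dip) = 33.1 m / sin(76°) = 34.11 m
rate = 34.11 m / 103 ka = 0.000331 m/yr = 0.0331 cm/yr

0.0331 cm/yr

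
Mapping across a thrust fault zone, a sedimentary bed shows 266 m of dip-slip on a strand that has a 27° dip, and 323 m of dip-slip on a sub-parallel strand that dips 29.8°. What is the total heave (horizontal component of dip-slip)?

517 m

heave_A = 266 × cos(27°) = 237 m
heave_B = 323 × cos(29.8°) = 280.3 m
total = 237 + 280.3 = 517 m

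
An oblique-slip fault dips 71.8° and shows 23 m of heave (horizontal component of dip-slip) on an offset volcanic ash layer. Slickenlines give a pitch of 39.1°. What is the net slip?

dip-slip = heave / cos(dip) = 23 / cos(71.8°) = 73.64 m
net slip = dip-slip / sin(rake) = 73.64 / sin(39.1°) = 117 m

117 m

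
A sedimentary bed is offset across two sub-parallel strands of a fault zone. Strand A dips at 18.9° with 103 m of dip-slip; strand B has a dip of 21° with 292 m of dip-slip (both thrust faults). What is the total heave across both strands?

370 m

heave_A = 103 × cos(18.9°) = 97.45 m
heave_B = 292 × cos(21°) = 272.6 m
total = 97.45 + 272.6 = 370 m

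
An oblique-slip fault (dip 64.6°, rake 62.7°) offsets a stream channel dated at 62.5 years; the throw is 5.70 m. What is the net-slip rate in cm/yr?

11.4 cm/yr

dip-slip = throw / sin(dip) = 5.70 / sin(64.6°) = 6.310 m
net slip = dip-slip / sin(rake) = 6.310 / sin(62.7°) = 7.101 m
rate = 7.101 m / 62.5 years = 0.114 m/yr = 11.4 cm/yr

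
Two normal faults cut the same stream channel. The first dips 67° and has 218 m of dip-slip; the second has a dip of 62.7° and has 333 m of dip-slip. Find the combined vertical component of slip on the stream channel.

497 m

throw_A = 218 × sin(67°) = 200.7 m
throw_B = 333 × sin(62.7°) = 295.9 m
total = 200.7 + 295.9 = 497 m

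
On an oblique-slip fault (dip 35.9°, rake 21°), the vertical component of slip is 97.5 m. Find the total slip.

dip-slip = throw / sin(dip) = 97.5 / sin(35.9°) = 166.3 m
net slip = dip-slip / sin(rake) = 166.3 / sin(21°) = 464 m

464 m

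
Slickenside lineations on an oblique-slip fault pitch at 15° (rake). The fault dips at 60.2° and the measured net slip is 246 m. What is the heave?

dip-slip = net slip × sin(rake) = 246 m × sin(15°) = 63.67 m
heave = dip-slip × cos(dip) = 63.67 × cos(60.2°) = 31.6 m

31.6 m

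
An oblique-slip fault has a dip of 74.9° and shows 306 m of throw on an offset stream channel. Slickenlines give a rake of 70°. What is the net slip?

337 m

dip-slip = throw / sin(dip) = 306 / sin(74.9°) = 316.9 m
net slip = dip-slip / sin(rake) = 316.9 / sin(70°) = 337 m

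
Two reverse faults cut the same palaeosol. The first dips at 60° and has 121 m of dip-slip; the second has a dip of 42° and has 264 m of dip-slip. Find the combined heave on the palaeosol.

257 m

heave_A = 121 × cos(60°) = 60.50 m
heave_B = 264 × cos(42°) = 196.2 m
total = 60.50 + 196.2 = 257 m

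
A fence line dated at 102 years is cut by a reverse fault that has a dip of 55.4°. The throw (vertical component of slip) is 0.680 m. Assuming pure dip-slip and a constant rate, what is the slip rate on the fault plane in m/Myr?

dip-slip = throw / sin(dip) = 0.680 m / sin(55.4°) = 0.8261 m
rate = 0.8261 m / 102 years = 0.00810 m/yr = 8100 m/Myr

8100 m/Myr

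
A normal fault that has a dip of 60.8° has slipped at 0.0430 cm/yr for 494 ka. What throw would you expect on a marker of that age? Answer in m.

185 m

dip-slip = rate × time = 0.0430 cm/yr × 494 ka = 212.4 m
throw = dip-slip × sin(dip) = 212.4 × sin(60.8°) = 185 m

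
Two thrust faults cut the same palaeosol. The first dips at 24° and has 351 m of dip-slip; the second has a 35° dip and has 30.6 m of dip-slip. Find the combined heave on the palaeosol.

346 m

heave_A = 351 × cos(24°) = 320.7 m
heave_B = 30.6 × cos(35°) = 25.07 m
total = 320.7 + 25.07 = 346 m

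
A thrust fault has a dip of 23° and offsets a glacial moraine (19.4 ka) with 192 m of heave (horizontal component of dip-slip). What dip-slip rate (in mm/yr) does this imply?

10.8 mm/yr

dip-slip = heave / cos(dip) = 192 m / cos(23°) = 208.6 m
rate = 208.6 m / 19.4 ka = 0.0108 m/yr = 10.8 mm/yr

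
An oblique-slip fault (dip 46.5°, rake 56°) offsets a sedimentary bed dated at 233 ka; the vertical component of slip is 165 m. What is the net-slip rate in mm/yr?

dip-slip = throw / sin(dip) = 165 / sin(46.5°) = 227.5 m
net slip = dip-slip / sin(rake) = 227.5 / sin(56°) = 274.4 m
rate = 274.4 m / 233 ka = 0.00118 m/yr = 1.18 mm/yr

1.18 mm/yr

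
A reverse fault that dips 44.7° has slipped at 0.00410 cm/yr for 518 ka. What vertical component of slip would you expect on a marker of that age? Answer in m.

14.9 m

dip-slip = rate × time = 0.00410 cm/yr × 518 ka = 21.24 m
throw = dip-slip × sin(dip) = 21.24 × sin(44.7°) = 14.9 m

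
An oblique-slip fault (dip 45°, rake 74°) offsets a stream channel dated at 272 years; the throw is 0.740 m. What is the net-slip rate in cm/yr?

dip-slip = throw / sin(dip) = 0.740 / sin(45°) = 1.047 m
net slip = dip-slip / sin(rake) = 1.047 / sin(74°) = 1.089 m
rate = 1.089 m / 272 years = 0.00400 m/yr = 0.400 cm/yr

0.400 cm/yr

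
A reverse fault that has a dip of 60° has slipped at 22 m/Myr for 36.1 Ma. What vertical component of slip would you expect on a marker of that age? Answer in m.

688 m

dip-slip = rate × time = 22 m/Myr × 36.1 Ma = 794.2 m
throw = dip-slip × sin(dip) = 794.2 × sin(60°) = 688 m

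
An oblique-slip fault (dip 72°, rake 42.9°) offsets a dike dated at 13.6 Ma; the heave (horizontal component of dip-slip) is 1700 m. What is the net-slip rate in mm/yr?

dip-slip = heave / cos(dip) = 1700 / cos(72°) = 5501 m
net slip = dip-slip / sin(rake) = 5501 / sin(42.9°) = 8082 m
rate = 8082 m / 13.6 Ma = 0.000594 m/yr = 0.594 mm/yr

0.594 mm/yr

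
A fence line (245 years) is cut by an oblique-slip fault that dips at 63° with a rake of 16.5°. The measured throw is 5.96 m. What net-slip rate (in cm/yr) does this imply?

dip-slip = throw / sin(dip) = 5.96 / sin(63°) = 6.689 m
net slip = dip-slip / sin(rake) = 6.689 / sin(16.5°) = 23.55 m
rate = 23.55 m / 245 years = 0.0961 m/yr = 9.61 cm/yr

9.61 cm/yr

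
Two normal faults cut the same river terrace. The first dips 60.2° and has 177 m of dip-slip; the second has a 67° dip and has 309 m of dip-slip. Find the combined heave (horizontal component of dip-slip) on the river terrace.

209 m

heave_A = 177 × cos(60.2°) = 87.96 m
heave_B = 309 × cos(67°) = 120.7 m
total = 87.96 + 120.7 = 209 m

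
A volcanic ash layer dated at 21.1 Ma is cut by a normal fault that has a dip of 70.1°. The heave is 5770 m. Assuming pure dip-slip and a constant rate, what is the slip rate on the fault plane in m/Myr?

dip-slip = heave / cos(dip) = 5770 m / cos(70.1°) = 16950 m
rate = 16950 m / 21.1 Ma = 0.000803 m/yr = 803 m/Myr

803 m/Myr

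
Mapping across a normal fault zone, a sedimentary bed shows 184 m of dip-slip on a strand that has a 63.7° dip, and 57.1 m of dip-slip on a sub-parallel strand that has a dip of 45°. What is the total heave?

122 m

heave_A = 184 × cos(63.7°) = 81.53 m
heave_B = 57.1 × cos(45°) = 40.38 m
total = 81.53 + 40.38 = 122 m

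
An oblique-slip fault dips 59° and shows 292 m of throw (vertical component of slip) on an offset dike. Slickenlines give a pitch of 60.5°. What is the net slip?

391 m

dip-slip = throw / sin(dip) = 292 / sin(59°) = 340.7 m
net slip = dip-slip / sin(rake) = 340.7 / sin(60.5°) = 391 m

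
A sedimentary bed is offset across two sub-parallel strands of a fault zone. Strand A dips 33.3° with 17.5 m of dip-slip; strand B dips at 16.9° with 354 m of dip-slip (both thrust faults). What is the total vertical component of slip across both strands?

113 m

throw_A = 17.5 × sin(33.3°) = 9.608 m
throw_B = 354 × sin(16.9°) = 102.9 m
total = 9.608 + 102.9 = 113 m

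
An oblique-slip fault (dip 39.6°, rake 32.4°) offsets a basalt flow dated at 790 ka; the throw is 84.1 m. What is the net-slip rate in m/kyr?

0.312 m/kyr

dip-slip = throw / sin(dip) = 84.1 / sin(39.6°) = 131.9 m
net slip = dip-slip / sin(rake) = 131.9 / sin(32.4°) = 246.2 m
rate = 246.2 m / 790 ka = 0.000312 m/yr = 0.312 m/kyr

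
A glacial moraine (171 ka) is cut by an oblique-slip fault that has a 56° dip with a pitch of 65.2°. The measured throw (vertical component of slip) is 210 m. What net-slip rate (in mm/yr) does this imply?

1.63 mm/yr

dip-slip = throw / sin(dip) = 210 / sin(56°) = 253.3 m
net slip = dip-slip / sin(rake) = 253.3 / sin(65.2°) = 279 m
rate = 279 m / 171 ka = 0.00163 m/yr = 1.63 mm/yr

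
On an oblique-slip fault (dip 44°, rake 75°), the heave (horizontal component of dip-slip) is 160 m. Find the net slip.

dip-slip = heave / cos(dip) = 160 / cos(44°) = 222.4 m
net slip = dip-slip / sin(rake) = 222.4 / sin(75°) = 230 m

230 m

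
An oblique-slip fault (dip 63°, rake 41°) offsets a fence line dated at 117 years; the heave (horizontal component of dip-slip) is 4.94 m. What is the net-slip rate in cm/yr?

14.2 cm/yr

dip-slip = heave / cos(dip) = 4.94 / cos(63°) = 10.88 m
net slip = dip-slip / sin(rake) = 10.88 / sin(41°) = 16.59 m
rate = 16.59 m / 117 years = 0.142 m/yr = 14.2 cm/yr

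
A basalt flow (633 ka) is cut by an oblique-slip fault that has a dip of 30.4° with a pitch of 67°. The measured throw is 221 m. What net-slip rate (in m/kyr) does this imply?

dip-slip = throw / sin(dip) = 221 / sin(30.4°) = 436.7 m
net slip = dip-slip / sin(rake) = 436.7 / sin(67°) = 474.4 m
rate = 474.4 m / 633 ka = 0.000750 m/yr = 0.750 m/kyr

0.750 m/kyr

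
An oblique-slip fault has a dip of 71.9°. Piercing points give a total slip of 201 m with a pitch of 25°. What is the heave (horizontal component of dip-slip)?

dip-slip = net slip × sin(rake) = 201 m × sin(25°) = 84.95 m
heave = dip-slip × cos(dip) = 84.95 × cos(71.9°) = 26.4 m

26.4 m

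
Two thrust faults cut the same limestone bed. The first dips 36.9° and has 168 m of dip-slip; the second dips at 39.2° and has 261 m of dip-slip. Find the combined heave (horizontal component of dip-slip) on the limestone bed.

heave_A = 168 × cos(36.9°) = 134.3 m
heave_B = 261 × cos(39.2°) = 202.3 m
total = 134.3 + 202.3 = 337 m

337 m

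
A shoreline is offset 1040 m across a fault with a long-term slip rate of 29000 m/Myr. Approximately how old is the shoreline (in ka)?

age = offset / rate = 1040 m / (29000 m/Myr) = 35900 yr = 35.9 ka

35.9 ka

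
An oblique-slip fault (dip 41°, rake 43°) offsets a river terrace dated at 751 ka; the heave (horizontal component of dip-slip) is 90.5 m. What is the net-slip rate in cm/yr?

0.0234 cm/yr

dip-slip = heave / cos(dip) = 90.5 / cos(41°) = 119.9 m
net slip = dip-slip / sin(rake) = 119.9 / sin(43°) = 175.8 m
rate = 175.8 m / 751 ka = 0.000234 m/yr = 0.0234 cm/yr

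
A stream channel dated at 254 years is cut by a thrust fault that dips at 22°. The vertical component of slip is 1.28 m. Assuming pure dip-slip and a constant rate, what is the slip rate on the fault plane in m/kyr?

dip-slip = throw / sin(dip) = 1.28 m / sin(22°) = 3.417 m
rate = 3.417 m / 254 years = 0.0135 m/yr = 13.5 m/kyr

13.5 m/kyr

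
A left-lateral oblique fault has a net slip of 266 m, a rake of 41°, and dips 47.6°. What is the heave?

118 m

dip-slip = net slip × sin(rake) = 266 m × sin(41°) = 174.5 m
heave = dip-slip × cos(dip) = 174.5 × cos(47.6°) = 118 m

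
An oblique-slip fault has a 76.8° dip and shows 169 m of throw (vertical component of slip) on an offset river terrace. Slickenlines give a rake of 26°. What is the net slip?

396 m

dip-slip = throw / sin(dip) = 169 / sin(76.8°) = 173.6 m
net slip = dip-slip / sin(rake) = 173.6 / sin(26°) = 396 m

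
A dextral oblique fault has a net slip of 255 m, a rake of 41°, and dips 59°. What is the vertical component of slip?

143 m

dip-slip = net slip × sin(rake) = 255 m × sin(41°) = 167.3 m
throw = dip-slip × sin(dip) = 167.3 × sin(59°) = 143 m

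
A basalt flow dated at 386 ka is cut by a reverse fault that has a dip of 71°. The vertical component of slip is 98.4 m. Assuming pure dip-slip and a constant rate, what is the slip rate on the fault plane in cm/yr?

dip-slip = throw / sin(dip) = 98.4 m / sin(71°) = 104.1 m
rate = 104.1 m / 386 ka = 0.000270 m/yr = 0.0270 cm/yr

0.0270 cm/yr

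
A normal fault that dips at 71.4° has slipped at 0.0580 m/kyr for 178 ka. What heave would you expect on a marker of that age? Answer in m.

dip-slip = rate × time = 0.0580 m/kyr × 178 ka = 10.32 m
heave = dip-slip × cos(dip) = 10.32 × cos(71.4°) = 3.29 m

3.29 m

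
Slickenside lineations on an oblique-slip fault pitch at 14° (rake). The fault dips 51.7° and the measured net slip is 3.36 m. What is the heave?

0.504 m

dip-slip = net slip × sin(rake) = 3.36 m × sin(14°) = 0.8129 m
heave = dip-slip × cos(dip) = 0.8129 × cos(51.7°) = 0.504 m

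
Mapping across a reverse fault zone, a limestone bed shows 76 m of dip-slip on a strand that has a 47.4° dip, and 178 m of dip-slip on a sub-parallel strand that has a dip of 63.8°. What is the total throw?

216 m

throw_A = 76 × sin(47.4°) = 55.94 m
throw_B = 178 × sin(63.8°) = 159.7 m
total = 55.94 + 159.7 = 216 m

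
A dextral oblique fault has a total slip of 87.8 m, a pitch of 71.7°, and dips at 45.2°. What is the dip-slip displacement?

83.4 m

dip-slip = net slip × sin(rake) = 87.8 m × sin(71.7°) = 83.4 m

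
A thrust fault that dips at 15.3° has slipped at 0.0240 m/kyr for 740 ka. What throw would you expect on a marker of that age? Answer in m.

4.69 m

dip-slip = rate × time = 0.0240 m/kyr × 740 ka = 17.76 m
throw = dip-slip × sin(dip) = 17.76 × sin(15.3°) = 4.69 m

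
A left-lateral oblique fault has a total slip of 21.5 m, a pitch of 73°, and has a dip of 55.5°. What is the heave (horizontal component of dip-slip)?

dip-slip = net slip × sin(rake) = 21.5 m × sin(73°) = 20.56 m
heave = dip-slip × cos(dip) = 20.56 × cos(55.5°) = 11.6 m

11.6 m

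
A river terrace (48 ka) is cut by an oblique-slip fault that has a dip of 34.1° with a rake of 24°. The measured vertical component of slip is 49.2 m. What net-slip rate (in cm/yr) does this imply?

0.449 cm/yr

dip-slip = throw / sin(dip) = 49.2 / sin(34.1°) = 87.76 m
net slip = dip-slip / sin(rake) = 87.76 / sin(24°) = 215.8 m
rate = 215.8 m / 48 ka = 0.00449 m/yr = 0.449 cm/yr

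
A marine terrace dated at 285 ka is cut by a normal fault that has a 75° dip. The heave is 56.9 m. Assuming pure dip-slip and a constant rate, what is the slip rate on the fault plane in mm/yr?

0.771 mm/yr

dip-slip = heave / cos(dip) = 56.9 m / cos(75°) = 219.8 m
rate = 219.8 m / 285 ka = 0.000771 m/yr = 0.771 mm/yr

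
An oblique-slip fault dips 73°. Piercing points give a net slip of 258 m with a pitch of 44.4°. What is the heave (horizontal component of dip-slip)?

52.8 m

dip-slip = net slip × sin(rake) = 258 m × sin(44.4°) = 180.5 m
heave = dip-slip × cos(dip) = 180.5 × cos(73°) = 52.8 m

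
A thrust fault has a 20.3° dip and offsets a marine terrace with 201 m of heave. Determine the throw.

throw = heave × tan(dip) = 201 × tan(20.3°) = 74.4 m

74.4 m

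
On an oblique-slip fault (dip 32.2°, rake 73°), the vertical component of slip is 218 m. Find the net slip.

dip-slip = throw / sin(dip) = 218 / sin(32.2°) = 409.1 m
net slip = dip-slip / sin(rake) = 409.1 / sin(73°) = 428 m

428 m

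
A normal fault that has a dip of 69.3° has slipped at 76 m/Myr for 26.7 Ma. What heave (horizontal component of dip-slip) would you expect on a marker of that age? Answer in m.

717 m

dip-slip = rate × time = 76 m/Myr × 26.7 Ma = 2029 m
heave = dip-slip × cos(dip) = 2029 × cos(69.3°) = 717 m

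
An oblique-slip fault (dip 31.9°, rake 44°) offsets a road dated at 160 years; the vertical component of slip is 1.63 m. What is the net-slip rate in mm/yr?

dip-slip = throw / sin(dip) = 1.63 / sin(31.9°) = 3.085 m
net slip = dip-slip / sin(rake) = 3.085 / sin(44°) = 4.440 m
rate = 4.440 m / 160 years = 0.0278 m/yr = 27.8 mm/yr

27.8 mm/yr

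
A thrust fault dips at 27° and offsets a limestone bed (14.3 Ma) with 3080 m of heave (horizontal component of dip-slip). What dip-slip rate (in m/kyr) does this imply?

dip-slip = heave / cos(dip) = 3080 m / cos(27°) = 3457 m
rate = 3457 m / 14.3 Ma = 0.000242 m/yr = 0.242 m/kyr

0.242 m/kyr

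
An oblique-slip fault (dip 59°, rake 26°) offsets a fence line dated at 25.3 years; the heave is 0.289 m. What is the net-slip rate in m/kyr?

dip-slip = heave / cos(dip) = 0.289 / cos(59°) = 0.5611 m
net slip = dip-slip / sin(rake) = 0.5611 / sin(26°) = 1.280 m
rate = 1.280 m / 25.3 years = 0.0506 m/yr = 50.6 m/kyr

50.6 m/kyr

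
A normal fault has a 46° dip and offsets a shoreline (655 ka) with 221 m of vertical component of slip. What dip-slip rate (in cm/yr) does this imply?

0.0469 cm/yr

dip-slip = throw / sin(dip) = 221 m / sin(46°) = 307.2 m
rate = 307.2 m / 655 ka = 0.000469 m/yr = 0.0469 cm/yr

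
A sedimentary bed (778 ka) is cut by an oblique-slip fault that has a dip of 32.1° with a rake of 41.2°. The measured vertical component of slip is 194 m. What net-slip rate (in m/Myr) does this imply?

dip-slip = throw / sin(dip) = 194 / sin(32.1°) = 365.1 m
net slip = dip-slip / sin(rake) = 365.1 / sin(41.2°) = 554.2 m
rate = 554.2 m / 778 ka = 0.000712 m/yr = 712 m/Myr

712 m/Myr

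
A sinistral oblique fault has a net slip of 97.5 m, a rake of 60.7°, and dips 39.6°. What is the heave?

dip-slip = net slip × sin(rake) = 97.5 m × sin(60.7°) = 85.03 m
heave = dip-slip × cos(dip) = 85.03 × cos(39.6°) = 65.5 m

65.5 m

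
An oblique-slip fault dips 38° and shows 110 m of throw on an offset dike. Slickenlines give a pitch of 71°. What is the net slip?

189 m

dip-slip = throw / sin(dip) = 110 / sin(38°) = 178.7 m
net slip = dip-slip / sin(rake) = 178.7 / sin(71°) = 189 m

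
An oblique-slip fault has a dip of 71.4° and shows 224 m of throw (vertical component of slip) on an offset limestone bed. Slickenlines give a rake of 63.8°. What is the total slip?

dip-slip = throw / sin(dip) = 224 / sin(71.4°) = 236.3 m
net slip = dip-slip / sin(rake) = 236.3 / sin(63.8°) = 263 m

263 m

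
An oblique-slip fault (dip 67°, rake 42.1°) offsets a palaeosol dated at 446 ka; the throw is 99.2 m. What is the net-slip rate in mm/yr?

0.360 mm/yr

dip-slip = throw / sin(dip) = 99.2 / sin(67°) = 107.8 m
net slip = dip-slip / sin(rake) = 107.8 / sin(42.1°) = 160.7 m
rate = 160.7 m / 446 ka = 0.000360 m/yr = 0.360 mm/yr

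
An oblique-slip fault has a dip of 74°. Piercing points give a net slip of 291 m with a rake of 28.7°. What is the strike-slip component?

255 m

strike-slip = net slip × cos(rake) = 291 m × cos(28.7°) = 255 m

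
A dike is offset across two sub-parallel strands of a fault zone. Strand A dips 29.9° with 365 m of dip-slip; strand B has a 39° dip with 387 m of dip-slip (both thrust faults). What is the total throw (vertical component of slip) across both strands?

throw_A = 365 × sin(29.9°) = 181.9 m
throw_B = 387 × sin(39°) = 243.5 m
total = 181.9 + 243.5 = 425 m

425 m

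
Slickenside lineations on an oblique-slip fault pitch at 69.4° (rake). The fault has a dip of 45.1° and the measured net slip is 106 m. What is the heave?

70 m

dip-slip = net slip × sin(rake) = 106 m × sin(69.4°) = 99.22 m
heave = dip-slip × cos(dip) = 99.22 × cos(45.1°) = 70 m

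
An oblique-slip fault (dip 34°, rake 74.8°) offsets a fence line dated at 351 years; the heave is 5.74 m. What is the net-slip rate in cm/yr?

dip-slip = heave / cos(dip) = 5.74 / cos(34°) = 6.924 m
net slip = dip-slip / sin(rake) = 6.924 / sin(74.8°) = 7.175 m
rate = 7.175 m / 351 years = 0.0204 m/yr = 2.04 cm/yr

2.04 cm/yr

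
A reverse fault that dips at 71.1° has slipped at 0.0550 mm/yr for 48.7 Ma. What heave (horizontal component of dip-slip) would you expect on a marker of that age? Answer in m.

dip-slip = rate × time = 0.0550 mm/yr × 48.7 Ma = 2678 m
heave = dip-slip × cos(dip) = 2678 × cos(71.1°) = 868 m

868 m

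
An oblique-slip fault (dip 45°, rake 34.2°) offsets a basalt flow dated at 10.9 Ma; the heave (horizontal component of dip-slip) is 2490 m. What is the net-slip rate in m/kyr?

0.575 m/kyr

dip-slip = heave / cos(dip) = 2490 / cos(45°) = 3521 m
net slip = dip-slip / sin(rake) = 3521 / sin(34.2°) = 6265 m
rate = 6265 m / 10.9 Ma = 0.000575 m/yr = 0.575 m/kyr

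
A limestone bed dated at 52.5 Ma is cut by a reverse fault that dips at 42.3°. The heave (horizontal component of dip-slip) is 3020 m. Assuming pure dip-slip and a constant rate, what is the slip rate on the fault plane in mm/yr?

dip-slip = heave / cos(dip) = 3020 m / cos(42.3°) = 4083 m
rate = 4083 m / 52.5 Ma = 0.0000778 m/yr = 0.0778 mm/yr

0.0778 mm/yr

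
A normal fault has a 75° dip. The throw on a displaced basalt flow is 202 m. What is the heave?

heave = throw / tan(dip) = 202 / tan(75°) = 54.1 m

54.1 m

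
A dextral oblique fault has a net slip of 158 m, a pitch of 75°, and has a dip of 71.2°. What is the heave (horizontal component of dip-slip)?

49.2 m

dip-slip = net slip × sin(rake) = 158 m × sin(75°) = 152.6 m
heave = dip-slip × cos(dip) = 152.6 × cos(71.2°) = 49.2 m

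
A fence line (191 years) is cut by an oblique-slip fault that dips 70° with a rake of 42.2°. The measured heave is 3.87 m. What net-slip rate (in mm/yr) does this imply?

dip-slip = heave / cos(dip) = 3.87 / cos(70°) = 11.32 m
net slip = dip-slip / sin(rake) = 11.32 / sin(42.2°) = 16.84 m
rate = 16.84 m / 191 years = 0.0882 m/yr = 88.2 mm/yr

88.2 mm/yr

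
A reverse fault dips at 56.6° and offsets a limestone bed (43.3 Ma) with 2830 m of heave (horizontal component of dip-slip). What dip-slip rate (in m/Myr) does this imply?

dip-slip = heave / cos(dip) = 2830 m / cos(56.6°) = 5141 m
rate = 5141 m / 43.3 Ma = 0.000119 m/yr = 119 m/Myr

119 m/Myr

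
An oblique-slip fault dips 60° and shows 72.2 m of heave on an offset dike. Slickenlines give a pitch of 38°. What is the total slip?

235 m

dip-slip = heave / cos(dip) = 72.2 / cos(60°) = 144.4 m
net slip = dip-slip / sin(rake) = 144.4 / sin(38°) = 235 m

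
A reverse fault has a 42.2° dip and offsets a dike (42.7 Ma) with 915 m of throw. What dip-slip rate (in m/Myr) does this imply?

31.9 m/Myr

dip-slip = throw / sin(dip) = 915 m / sin(42.2°) = 1362 m
rate = 1362 m / 42.7 Ma = 0.0000319 m/yr = 31.9 m/Myr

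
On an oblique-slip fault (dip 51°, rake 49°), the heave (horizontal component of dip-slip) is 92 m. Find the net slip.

dip-slip = heave / cos(dip) = 92 / cos(51°) = 146.2 m
net slip = dip-slip / sin(rake) = 146.2 / sin(49°) = 194 m

194 m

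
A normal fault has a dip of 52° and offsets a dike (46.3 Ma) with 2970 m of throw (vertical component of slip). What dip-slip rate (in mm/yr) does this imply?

0.0814 mm/yr

dip-slip = throw / sin(dip) = 2970 m / sin(52°) = 3769 m
rate = 3769 m / 46.3 Ma = 0.0000814 m/yr = 0.0814 mm/yr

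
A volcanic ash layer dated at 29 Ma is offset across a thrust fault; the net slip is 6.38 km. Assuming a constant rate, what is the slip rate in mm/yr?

rate = 6.38 km / 29 Ma = 0.000220 m/yr = 0.220 mm/yr

0.220 mm/yr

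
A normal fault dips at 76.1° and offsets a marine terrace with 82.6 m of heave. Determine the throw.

throw = heave × tan(dip) = 82.6 × tan(76.1°) = 334 m

334 m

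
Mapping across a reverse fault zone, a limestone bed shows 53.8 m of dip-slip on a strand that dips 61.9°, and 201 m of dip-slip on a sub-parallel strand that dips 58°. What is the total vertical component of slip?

throw_A = 53.8 × sin(61.9°) = 47.46 m
throw_B = 201 × sin(58°) = 170.5 m
total = 47.46 + 170.5 = 218 m

218 m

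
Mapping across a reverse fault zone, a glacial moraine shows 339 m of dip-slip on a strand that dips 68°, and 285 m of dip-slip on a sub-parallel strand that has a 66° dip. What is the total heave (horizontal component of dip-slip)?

heave_A = 339 × cos(68°) = 127 m
heave_B = 285 × cos(66°) = 115.9 m
total = 127 + 115.9 = 243 m

243 m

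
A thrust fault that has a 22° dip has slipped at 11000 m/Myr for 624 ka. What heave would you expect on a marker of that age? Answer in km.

dip-slip = rate × time = 11000 m/Myr × 624 ka = 6864 m
heave = dip-slip × cos(dip) = 6864 × cos(22°) = 6360 m = 6.36 km

6.36 km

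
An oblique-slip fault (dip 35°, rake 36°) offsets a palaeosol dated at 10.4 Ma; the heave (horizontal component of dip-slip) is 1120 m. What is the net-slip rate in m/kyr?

dip-slip = heave / cos(dip) = 1120 / cos(35°) = 1367 m
net slip = dip-slip / sin(rake) = 1367 / sin(36°) = 2326 m
rate = 2326 m / 10.4 Ma = 0.000224 m/yr = 0.224 m/kyr

0.224 m/kyr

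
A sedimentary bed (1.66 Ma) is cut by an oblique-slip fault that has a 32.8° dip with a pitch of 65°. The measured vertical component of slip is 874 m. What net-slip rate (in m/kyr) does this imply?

dip-slip = throw / sin(dip) = 874 / sin(32.8°) = 1613 m
net slip = dip-slip / sin(rake) = 1613 / sin(65°) = 1780 m
rate = 1780 m / 1.66 Ma = 0.00107 m/yr = 1.07 m/kyr

1.07 m/kyr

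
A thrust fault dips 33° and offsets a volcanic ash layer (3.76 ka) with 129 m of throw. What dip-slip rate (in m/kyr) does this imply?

dip-slip = throw / sin(dip) = 129 m / sin(33°) = 236.9 m
rate = 236.9 m / 3.76 ka = 0.0630 m/yr = 63 m/kyr

63 m/kyr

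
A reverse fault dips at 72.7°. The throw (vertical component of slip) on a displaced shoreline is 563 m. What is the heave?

175 m

heave = throw / tan(dip) = 563 / tan(72.7°) = 175 m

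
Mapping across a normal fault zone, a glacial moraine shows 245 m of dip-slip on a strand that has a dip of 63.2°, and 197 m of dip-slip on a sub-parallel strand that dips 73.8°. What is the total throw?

throw_A = 245 × sin(63.2°) = 218.7 m
throw_B = 197 × sin(73.8°) = 189.2 m
total = 218.7 + 189.2 = 408 m

408 m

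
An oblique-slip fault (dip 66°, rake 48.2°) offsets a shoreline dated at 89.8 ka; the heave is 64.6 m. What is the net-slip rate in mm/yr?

2.37 mm/yr

dip-slip = heave / cos(dip) = 64.6 / cos(66°) = 158.8 m
net slip = dip-slip / sin(rake) = 158.8 / sin(48.2°) = 213.1 m
rate = 213.1 m / 89.8 ka = 0.00237 m/yr = 2.37 mm/yr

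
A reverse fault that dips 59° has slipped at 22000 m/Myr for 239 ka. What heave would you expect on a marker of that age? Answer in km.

2.71 km

dip-slip = rate × time = 22000 m/Myr × 239 ka = 5258 m
heave = dip-slip × cos(dip) = 5258 × cos(59°) = 2710 m = 2.71 km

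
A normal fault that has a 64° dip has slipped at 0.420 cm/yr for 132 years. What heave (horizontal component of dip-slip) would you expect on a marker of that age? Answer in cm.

24.3 cm

dip-slip = rate × time = 0.420 cm/yr × 132 years = 0.5544 m
heave = dip-slip × cos(dip) = 0.5544 × cos(64°) = 0.243 m = 24.3 cm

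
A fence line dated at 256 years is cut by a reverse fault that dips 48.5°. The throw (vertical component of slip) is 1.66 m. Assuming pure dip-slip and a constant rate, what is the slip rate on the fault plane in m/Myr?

dip-slip = throw / sin(dip) = 1.66 m / sin(48.5°) = 2.216 m
rate = 2.216 m / 256 years = 0.00866 m/yr = 8660 m/Myr

8660 m/Myr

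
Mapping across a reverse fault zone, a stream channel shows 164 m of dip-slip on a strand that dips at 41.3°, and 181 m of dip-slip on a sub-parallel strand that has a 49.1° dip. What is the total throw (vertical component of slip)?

245 m

throw_A = 164 × sin(41.3°) = 108.2 m
throw_B = 181 × sin(49.1°) = 136.8 m
total = 108.2 + 136.8 = 245 m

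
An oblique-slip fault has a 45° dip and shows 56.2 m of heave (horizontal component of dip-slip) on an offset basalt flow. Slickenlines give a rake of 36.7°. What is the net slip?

dip-slip = heave / cos(dip) = 56.2 / cos(45°) = 79.48 m
net slip = dip-slip / sin(rake) = 79.48 / sin(36.7°) = 133 m

133 m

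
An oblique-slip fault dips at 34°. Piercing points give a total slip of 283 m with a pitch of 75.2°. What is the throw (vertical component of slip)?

153 m

dip-slip = net slip × sin(rake) = 283 m × sin(75.2°) = 273.6 m
throw = dip-slip × sin(dip) = 273.6 × sin(34°) = 153 m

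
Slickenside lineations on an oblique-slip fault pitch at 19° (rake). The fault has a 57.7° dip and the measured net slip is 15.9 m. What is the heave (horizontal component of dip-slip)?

2.77 m

dip-slip = net slip × sin(rake) = 15.9 m × sin(19°) = 5.177 m
heave = dip-slip × cos(dip) = 5.177 × cos(57.7°) = 2.77 m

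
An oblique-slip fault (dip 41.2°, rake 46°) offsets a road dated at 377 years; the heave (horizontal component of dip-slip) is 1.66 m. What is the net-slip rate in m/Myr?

dip-slip = heave / cos(dip) = 1.66 / cos(41.2°) = 2.206 m
net slip = dip-slip / sin(rake) = 2.206 / sin(46°) = 3.067 m
rate = 3.067 m / 377 years = 0.00814 m/yr = 8140 m/Myr

8140 m/Myr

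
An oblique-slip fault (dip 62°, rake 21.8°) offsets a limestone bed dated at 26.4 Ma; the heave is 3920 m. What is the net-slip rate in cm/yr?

dip-slip = heave / cos(dip) = 3920 / cos(62°) = 8350 m
net slip = dip-slip / sin(rake) = 8350 / sin(21.8°) = 22480 m
rate = 22480 m / 26.4 Ma = 0.000852 m/yr = 0.0852 cm/yr

0.0852 cm/yr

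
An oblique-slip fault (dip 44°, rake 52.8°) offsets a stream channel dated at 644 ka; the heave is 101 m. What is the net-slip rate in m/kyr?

0.274 m/kyr

dip-slip = heave / cos(dip) = 101 / cos(44°) = 140.4 m
net slip = dip-slip / sin(rake) = 140.4 / sin(52.8°) = 176.3 m
rate = 176.3 m / 644 ka = 0.000274 m/yr = 0.274 m/kyr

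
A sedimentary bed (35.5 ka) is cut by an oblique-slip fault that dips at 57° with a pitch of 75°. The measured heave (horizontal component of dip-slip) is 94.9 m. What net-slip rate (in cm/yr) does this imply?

0.508 cm/yr

dip-slip = heave / cos(dip) = 94.9 / cos(57°) = 174.2 m
net slip = dip-slip / sin(rake) = 174.2 / sin(75°) = 180.4 m
rate = 180.4 m / 35.5 ka = 0.00508 m/yr = 0.508 cm/yr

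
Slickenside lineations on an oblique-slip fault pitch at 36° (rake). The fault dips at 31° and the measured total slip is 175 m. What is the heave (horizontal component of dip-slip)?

dip-slip = net slip × sin(rake) = 175 m × sin(36°) = 102.9 m
heave = dip-slip × cos(dip) = 102.9 × cos(31°) = 88.2 m

88.2 m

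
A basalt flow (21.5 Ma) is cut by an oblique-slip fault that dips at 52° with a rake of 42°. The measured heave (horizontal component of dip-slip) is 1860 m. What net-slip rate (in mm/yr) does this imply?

dip-slip = heave / cos(dip) = 1860 / cos(52°) = 3021 m
net slip = dip-slip / sin(rake) = 3021 / sin(42°) = 4515 m
rate = 4515 m / 21.5 Ma = 0.000210 m/yr = 0.210 mm/yr

0.210 mm/yr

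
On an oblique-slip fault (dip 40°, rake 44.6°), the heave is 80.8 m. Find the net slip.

150 m

dip-slip = heave / cos(dip) = 80.8 / cos(40°) = 105.5 m
net slip = dip-slip / sin(rake) = 105.5 / sin(44.6°) = 150 m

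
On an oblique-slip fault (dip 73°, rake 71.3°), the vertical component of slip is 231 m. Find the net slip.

255 m

dip-slip = throw / sin(dip) = 231 / sin(73°) = 241.6 m
net slip = dip-slip / sin(rake) = 241.6 / sin(71.3°) = 255 m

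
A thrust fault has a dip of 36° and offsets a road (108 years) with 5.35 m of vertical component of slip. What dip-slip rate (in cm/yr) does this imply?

8.43 cm/yr

dip-slip = throw / sin(dip) = 5.35 m / sin(36°) = 9.102 m
rate = 9.102 m / 108 years = 0.0843 m/yr = 8.43 cm/yr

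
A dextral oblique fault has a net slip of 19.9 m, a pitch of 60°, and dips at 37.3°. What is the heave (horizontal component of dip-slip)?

13.7 m

dip-slip = net slip × sin(rake) = 19.9 m × sin(60°) = 17.23 m
heave = dip-slip × cos(dip) = 17.23 × cos(37.3°) = 13.7 m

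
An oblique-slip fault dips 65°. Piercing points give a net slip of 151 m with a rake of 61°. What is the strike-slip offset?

73.2 m

strike-slip = net slip × cos(rake) = 151 m × cos(61°) = 73.2 m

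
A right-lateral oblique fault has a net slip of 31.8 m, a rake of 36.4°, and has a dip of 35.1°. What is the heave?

15.4 m

dip-slip = net slip × sin(rake) = 31.8 m × sin(36.4°) = 18.87 m
heave = dip-slip × cos(dip) = 18.87 × cos(35.1°) = 15.4 m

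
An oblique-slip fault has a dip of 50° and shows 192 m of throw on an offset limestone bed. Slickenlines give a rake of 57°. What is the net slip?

299 m

dip-slip = throw / sin(dip) = 192 / sin(50°) = 250.6 m
net slip = dip-slip / sin(rake) = 250.6 / sin(57°) = 299 m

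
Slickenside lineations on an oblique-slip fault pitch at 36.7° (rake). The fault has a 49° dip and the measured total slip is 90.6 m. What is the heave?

dip-slip = net slip × sin(rake) = 90.6 m × sin(36.7°) = 54.14 m
heave = dip-slip × cos(dip) = 54.14 × cos(49°) = 35.5 m

35.5 m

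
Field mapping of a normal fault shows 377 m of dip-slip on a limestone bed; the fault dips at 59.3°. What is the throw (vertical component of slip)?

throw = dip-slip × sin(dip) = 377 m × sin(59.3°) = 324 m

324 m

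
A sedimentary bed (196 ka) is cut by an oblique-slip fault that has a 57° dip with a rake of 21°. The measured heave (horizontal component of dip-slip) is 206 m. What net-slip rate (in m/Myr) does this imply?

dip-slip = heave / cos(dip) = 206 / cos(57°) = 378.2 m
net slip = dip-slip / sin(rake) = 378.2 / sin(21°) = 1055 m
rate = 1055 m / 196 ka = 0.00538 m/yr = 5380 m/Myr

5380 m/Myr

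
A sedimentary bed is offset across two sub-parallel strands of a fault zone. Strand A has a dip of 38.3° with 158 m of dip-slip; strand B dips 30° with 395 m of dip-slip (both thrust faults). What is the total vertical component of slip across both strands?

throw_A = 158 × sin(38.3°) = 97.93 m
throw_B = 395 × sin(30°) = 197.5 m
total = 97.93 + 197.5 = 295 m

295 m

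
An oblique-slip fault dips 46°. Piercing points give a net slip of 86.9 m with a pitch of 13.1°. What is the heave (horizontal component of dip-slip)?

dip-slip = net slip × sin(rake) = 86.9 m × sin(13.1°) = 19.70 m
heave = dip-slip × cos(dip) = 19.70 × cos(46°) = 13.7 m

13.7 m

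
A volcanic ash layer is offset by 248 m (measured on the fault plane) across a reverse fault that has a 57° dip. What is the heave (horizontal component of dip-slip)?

135 m

heave = dip-slip × cos(dip) = 248 m × cos(57°) = 135 m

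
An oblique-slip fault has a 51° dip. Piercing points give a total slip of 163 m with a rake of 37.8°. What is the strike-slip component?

strike-slip = net slip × cos(rake) = 163 m × cos(37.8°) = 129 m

129 m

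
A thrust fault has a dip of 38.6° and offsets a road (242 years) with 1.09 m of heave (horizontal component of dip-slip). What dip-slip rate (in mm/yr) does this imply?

dip-slip = heave / cos(dip) = 1.09 m / cos(38.6°) = 1.395 m
rate = 1.395 m / 242 years = 0.00576 m/yr = 5.76 mm/yr

5.76 mm/yr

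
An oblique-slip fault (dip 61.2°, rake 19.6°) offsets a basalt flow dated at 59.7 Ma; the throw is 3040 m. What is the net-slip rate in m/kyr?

dip-slip = throw / sin(dip) = 3040 / sin(61.2°) = 3469 m
net slip = dip-slip / sin(rake) = 3469 / sin(19.6°) = 10340 m
rate = 10340 m / 59.7 Ma = 0.000173 m/yr = 0.173 m/kyr

0.173 m/kyr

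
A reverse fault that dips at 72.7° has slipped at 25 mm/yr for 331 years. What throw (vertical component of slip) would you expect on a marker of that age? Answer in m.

7.90 m

dip-slip = rate × time = 25 mm/yr × 331 years = 8.275 m
throw = dip-slip × sin(dip) = 8.275 × sin(72.7°) = 7.90 m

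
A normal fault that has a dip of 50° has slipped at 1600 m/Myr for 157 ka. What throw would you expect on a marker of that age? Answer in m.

192 m

dip-slip = rate × time = 1600 m/Myr × 157 ka = 251.2 m
throw = dip-slip × sin(dip) = 251.2 × sin(50°) = 192 m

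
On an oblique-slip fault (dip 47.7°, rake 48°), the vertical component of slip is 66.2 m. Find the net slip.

120 m

dip-slip = throw / sin(dip) = 66.2 / sin(47.7°) = 89.50 m
net slip = dip-slip / sin(rake) = 89.50 / sin(48°) = 120 m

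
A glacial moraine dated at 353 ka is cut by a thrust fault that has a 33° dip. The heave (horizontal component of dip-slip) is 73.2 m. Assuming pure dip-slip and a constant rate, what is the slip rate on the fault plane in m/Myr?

247 m/Myr

dip-slip = heave / cos(dip) = 73.2 m / cos(33°) = 87.28 m
rate = 87.28 m / 353 ka = 0.000247 m/yr = 247 m/Myr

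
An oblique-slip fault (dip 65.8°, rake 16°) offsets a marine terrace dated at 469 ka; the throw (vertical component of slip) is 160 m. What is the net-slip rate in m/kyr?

1.36 m/kyr

dip-slip = throw / sin(dip) = 160 / sin(65.8°) = 175.4 m
net slip = dip-slip / sin(rake) = 175.4 / sin(16°) = 636.4 m
rate = 636.4 m / 469 ka = 0.00136 m/yr = 1.36 m/kyr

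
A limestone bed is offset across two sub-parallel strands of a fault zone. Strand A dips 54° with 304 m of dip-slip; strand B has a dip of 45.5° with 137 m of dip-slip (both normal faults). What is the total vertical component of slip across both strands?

344 m

throw_A = 304 × sin(54°) = 245.9 m
throw_B = 137 × sin(45.5°) = 97.72 m
total = 245.9 + 97.72 = 344 m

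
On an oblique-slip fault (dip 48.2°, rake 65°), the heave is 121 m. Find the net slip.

200 m

dip-slip = heave / cos(dip) = 121 / cos(48.2°) = 181.5 m
net slip = dip-slip / sin(rake) = 181.5 / sin(65°) = 200 m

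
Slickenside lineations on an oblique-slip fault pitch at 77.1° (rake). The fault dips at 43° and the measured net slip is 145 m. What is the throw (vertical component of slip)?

96.4 m

dip-slip = net slip × sin(rake) = 145 m × sin(77.1°) = 141.3 m
throw = dip-slip × sin(dip) = 141.3 × sin(43°) = 96.4 m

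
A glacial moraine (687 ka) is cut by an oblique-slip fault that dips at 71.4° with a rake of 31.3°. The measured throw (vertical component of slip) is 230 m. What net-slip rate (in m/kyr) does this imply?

dip-slip = throw / sin(dip) = 230 / sin(71.4°) = 242.7 m
net slip = dip-slip / sin(rake) = 242.7 / sin(31.3°) = 467.1 m
rate = 467.1 m / 687 ka = 0.000680 m/yr = 0.680 m/kyr

0.680 m/kyr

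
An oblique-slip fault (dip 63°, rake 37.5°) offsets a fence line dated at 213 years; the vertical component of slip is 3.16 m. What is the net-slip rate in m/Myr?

dip-slip = throw / sin(dip) = 3.16 / sin(63°) = 3.547 m
net slip = dip-slip / sin(rake) = 3.547 / sin(37.5°) = 5.826 m
rate = 5.826 m / 213 years = 0.0274 m/yr = 27400 m/Myr

27400 m/Myr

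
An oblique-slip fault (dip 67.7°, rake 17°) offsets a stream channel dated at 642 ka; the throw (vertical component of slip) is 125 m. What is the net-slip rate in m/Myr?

dip-slip = throw / sin(dip) = 125 / sin(67.7°) = 135.1 m
net slip = dip-slip / sin(rake) = 135.1 / sin(17°) = 462.1 m
rate = 462.1 m / 642 ka = 0.000720 m/yr = 720 m/Myr

720 m/Myr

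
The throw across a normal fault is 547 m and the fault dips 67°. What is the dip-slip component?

594 m

dip-slip = throw / sin(dip) = 547 / sin(67°) = 594 m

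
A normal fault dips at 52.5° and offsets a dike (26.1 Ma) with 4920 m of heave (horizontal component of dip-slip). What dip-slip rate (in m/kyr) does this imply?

0.310 m/kyr

dip-slip = heave / cos(dip) = 4920 m / cos(52.5°) = 8082 m
rate = 8082 m / 26.1 Ma = 0.000310 m/yr = 0.310 m/kyr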